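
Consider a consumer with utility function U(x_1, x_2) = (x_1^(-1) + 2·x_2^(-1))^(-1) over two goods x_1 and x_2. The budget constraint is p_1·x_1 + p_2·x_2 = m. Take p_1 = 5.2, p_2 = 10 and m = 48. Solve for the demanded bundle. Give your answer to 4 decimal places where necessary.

MRS = MU_x_1/MU_x_2 = (1/2)·(x_2/x_1)^(2). Set equal to p_1/p_2.
Hence x_2/x_1 = (2·p_1/p_2)^(1/(2)), i.e. raised to the 0.5 power.
Substitute x_2 = (x_2/x_1)·x_1 into the budget: x_1* = m/(p_1 + p_2·(x_2/x_1)).
Numerically x_2/x_1 = 1.019804, so x_1* = 48/(5.2 + 10·1.019804) = 3.1173 and x_2* = 1.019804·3.1173 = 3.179.

x_1* = 3.1173, x_2* = 3.179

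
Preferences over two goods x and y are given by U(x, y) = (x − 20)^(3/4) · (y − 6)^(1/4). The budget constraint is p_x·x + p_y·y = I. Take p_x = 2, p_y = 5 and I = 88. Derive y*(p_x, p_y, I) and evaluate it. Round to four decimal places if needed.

y* = 6.9

Let x' = x−20, y' = y−6. MRS = 3·y'/x' = p_x/p_y.
After buying the subsistence bundle (20, 6), a share 0.75 of the remaining income goes to x: x* = 20 + 0.75·(I − 20p_x − 6p_y)/p_x.
Discretionary income = 88 − 20·2 − 6·5 = 18; y* = 6 + 0.25·18/5 = 6.9.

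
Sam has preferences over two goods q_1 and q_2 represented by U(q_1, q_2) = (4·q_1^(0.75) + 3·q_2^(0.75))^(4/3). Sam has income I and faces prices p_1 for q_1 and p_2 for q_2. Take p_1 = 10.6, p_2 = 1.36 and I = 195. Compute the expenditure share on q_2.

From the CES first-order condition, (4/3)·(q_2/q_1)^(0.25) = p_1/p_2.
Hence q_2/q_1 = ((3/4)·p_1/p_2)^(1/(0.25)), i.e. raised to the 4 power.
With the ratio pinned down, the budget gives q_1* = I/(p_1 + p_2·(q_2/q_1)) and q_2* = (q_2/q_1)·q_1*.
Numerically q_2/q_1 = 1167.650531, so q_1* = 195/(10.6 + 1.36·1167.650531) = 0.122 and q_2* = 1167.650531·0.122 = 142.4316.
Expenditure on q_2: 1.36·142.4316 = 193.707; share = 0.9934.

share on q_2 = 0.9934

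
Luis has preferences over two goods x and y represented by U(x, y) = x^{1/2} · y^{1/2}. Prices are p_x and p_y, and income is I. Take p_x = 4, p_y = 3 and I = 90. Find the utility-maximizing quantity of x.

MU_x/MU_y = (0.5·y)/(0.5·x); tangency sets this equal to p_x/p_y.
So 0.5·p_y·y = 0.5·p_x·x; combined with the budget, a share 0.5 of income goes to x.
Demand: x*(p_x,p_y,I) = 0.5·I/p_x and y* = 0.5·I/p_y.
At p_x=4, p_y=3, I=90: x* = 0.5·90/4 = 11.25.

x* = 11.25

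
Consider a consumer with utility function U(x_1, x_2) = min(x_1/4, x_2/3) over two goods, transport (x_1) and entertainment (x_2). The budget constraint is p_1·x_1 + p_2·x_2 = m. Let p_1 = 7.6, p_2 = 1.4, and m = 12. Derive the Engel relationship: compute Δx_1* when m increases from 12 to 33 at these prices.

With perfect complements, no substitution: consume in ratio x_1:x_2 = 4:3.
Budget: p_1·x_1 + p_2·(3/4)·x_1 = m, so (4·p_1 + 3·p_2)·x_1 = 4·m.
Demand: x_1*(p_1,p_2,m) = 4·m/(4·p_1 + 3·p_2), x_2* = 3·m/(4·p_1 + 3·p_2).
Here 4·7.6 + 3·1.4 = 34.6, giving x_1* = 1.3873.
At m' = 33: x_1* = 3.815. Change: 3.815 − 1.3873 = 2.4277.

Δx_1* = 2.4277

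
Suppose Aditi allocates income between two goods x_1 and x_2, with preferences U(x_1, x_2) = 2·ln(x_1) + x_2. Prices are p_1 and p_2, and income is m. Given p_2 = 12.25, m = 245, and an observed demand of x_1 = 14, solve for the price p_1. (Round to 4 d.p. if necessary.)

p_1 = 1.75

MU_x_1 = 2/x_1, MU_x_2 = 1. Tangency: 2/x_1 = p_1/p_2.
So x_1*(p_1,p_2) = 2·p_2/p_1, independent of income; and x_2* = (m − 2·p_2)/p_2.
Set x_1* = 14 in the demand function and solve for p_1: p_1 = 1.75.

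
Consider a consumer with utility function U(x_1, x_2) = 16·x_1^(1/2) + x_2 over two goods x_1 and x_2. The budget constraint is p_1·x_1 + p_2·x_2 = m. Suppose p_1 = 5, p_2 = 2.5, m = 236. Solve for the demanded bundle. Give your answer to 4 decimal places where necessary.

MU_x_1 = 8/√x_1, MU_x_2 = 1. Tangency: 8/√x_1 = p_1/p_2.
Solve: √x_1 = 8·p_2/p_1, so x_1*(p_1,p_2) = (8·p_2/p_1)², and x_2* = (m − p_1·x_1*)/p_2.
Plugging in: x_1* = (8·2.5/5)² = 16, x_2* = 62.4.

x_1* = 16, x_2* = 62.4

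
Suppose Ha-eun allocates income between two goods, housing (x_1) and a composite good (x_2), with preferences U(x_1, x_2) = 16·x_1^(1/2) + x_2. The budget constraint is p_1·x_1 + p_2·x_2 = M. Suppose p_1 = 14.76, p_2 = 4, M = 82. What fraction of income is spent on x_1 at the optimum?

Utility is quasi-linear in x_2; the FOC for x_1 is 8/√x_1 = p_1/p_2.
Thus x_1* = (8·p_2/p_1)² — independent of M — with the rest of income spent on x_2.
Plugging in: x_1* = (8·4/14.76)² = 4.7003, x_2* = 3.1558.
Expenditure on x_1: 14.76·4.7003 = 69.3767; share = 0.8461.

share on x_1 = 0.8461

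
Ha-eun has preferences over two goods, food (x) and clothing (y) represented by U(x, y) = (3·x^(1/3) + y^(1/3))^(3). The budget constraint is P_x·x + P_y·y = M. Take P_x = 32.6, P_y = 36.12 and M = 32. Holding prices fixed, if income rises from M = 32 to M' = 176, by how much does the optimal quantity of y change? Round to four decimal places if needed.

With the ratio pinned down, the budget gives x* = M/(P_x + P_y·(y/x)) and y* = (y/x)·x*.
Numerically y/x = 0.165015, so x* = 32/(32.6 + 36.12·0.165015) = 0.8299 and y* = 0.165015·0.8299 = 0.1369.
At M' = 176: y* = 0.7532. Change: 0.7532 − 0.1369 = 0.6162.

Δy* = 0.6162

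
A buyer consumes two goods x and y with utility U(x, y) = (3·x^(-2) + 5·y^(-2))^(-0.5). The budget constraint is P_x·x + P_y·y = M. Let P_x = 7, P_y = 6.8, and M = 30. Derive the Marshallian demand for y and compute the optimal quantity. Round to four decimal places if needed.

MU_x ∝ 3·x^(-3), MU_y ∝ 5·y^(-3), so MRS = (3/5)·(y/x)^(3) = P_x/P_y.
Solve for the ratio: y/x = [(5/3)·P_x/P_y]^(1/3).
With the ratio pinned down, the budget gives x* = M/(P_x + P_y·(y/x)) and y* = (y/x)·x*.
Numerically y/x = 1.197143, so x* = 30/(7 + 6.8·1.197143) = 1.9814 and y* = 1.197143·1.9814 = 2.3721.

y* = 2.3721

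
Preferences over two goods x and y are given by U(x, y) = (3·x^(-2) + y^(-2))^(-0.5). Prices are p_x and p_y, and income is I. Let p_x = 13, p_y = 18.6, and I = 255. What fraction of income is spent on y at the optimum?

From the CES first-order condition, 3·(y/x)^(3) = p_x/p_y.
Hence y/x = ((1/3)·p_x/p_y)^(1/(3)), i.e. raised to the 1/3 power.
With the ratio pinned down, the budget gives x* = I/(p_x + p_y·(y/x)) and y* = (y/x)·x*.
Numerically y/x = 0.615323, so x* = 255/(13 + 18.6·0.615323) = 10.4316 and y* = 0.615323·10.4316 = 6.4188.
Expenditure on y: 18.6·6.4188 = 119.3895; share = 0.4682.

share on y = 0.4682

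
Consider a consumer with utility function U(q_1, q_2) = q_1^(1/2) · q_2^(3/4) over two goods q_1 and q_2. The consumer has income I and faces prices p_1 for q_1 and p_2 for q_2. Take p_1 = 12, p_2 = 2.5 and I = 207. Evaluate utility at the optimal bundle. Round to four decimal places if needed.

MU_q_1/MU_q_2 = (0.5·q_2)/(0.75·q_1); tangency sets this equal to p_1/p_2.
Rearranging, p_2·q_2 = (3/2)·p_1·q_1. Substituting into the budget gives p_1·q_1·(1 + (3/2)) = I.
Demand: q_1*(p_1,p_2,I) = 0.4·I/p_1 and q_2* = 0.6·I/p_2.
At p_1=12, p_2=2.5, I=207: q_1* = 0.4·207/12 = 6.9, q_2* = 49.68.
Utility at the optimum: U(6.9, 49.68) = 49.1542.

V = 49.1542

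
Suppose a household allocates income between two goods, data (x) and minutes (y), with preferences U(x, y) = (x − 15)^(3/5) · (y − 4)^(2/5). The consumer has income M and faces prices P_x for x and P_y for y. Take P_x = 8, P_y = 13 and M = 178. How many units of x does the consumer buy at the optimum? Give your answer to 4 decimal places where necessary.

x* = 15.45

This is Cobb-Douglas in (x−15, y−4): tangency gives 0.6·P_y·(y−4) = 0.4·P_x·(x−15).
After buying the subsistence bundle (15, 4), a share 0.6 of the remaining income goes to x: x* = 15 + 0.6·(M − 15P_x − 4P_y)/P_x.
Discretionary income = 178 − 15·8 − 4·13 = 6; x* = 15 + 0.6·6/8 = 15.45.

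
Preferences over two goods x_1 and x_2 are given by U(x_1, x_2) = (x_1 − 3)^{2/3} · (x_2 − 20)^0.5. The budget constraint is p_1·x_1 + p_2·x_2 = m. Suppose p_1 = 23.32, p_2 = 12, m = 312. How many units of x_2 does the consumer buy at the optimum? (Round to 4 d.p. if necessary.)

x_2* = 20.0729

MRS = (4/3)·(x_2−20)/(x_1−3). Tangency with p_1/p_2 gives x_2−20 = (3/4)·(p_1/p_2)·(x_1−3).
After buying the subsistence bundle (3, 20), a share 4/7 of the remaining income goes to x_1: x_1* = 3 + 4/7·(m − 3p_1 − 20p_2)/p_1.
Discretionary income = 312 − 3·23.32 − 20·12 = 2.04; x_2* = 20 + 3/7·2.04/12 = 20.0729.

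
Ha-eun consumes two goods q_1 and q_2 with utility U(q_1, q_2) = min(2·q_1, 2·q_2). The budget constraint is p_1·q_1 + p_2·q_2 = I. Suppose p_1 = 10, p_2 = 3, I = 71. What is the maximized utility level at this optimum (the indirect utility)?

Leontief preferences: the optimum is at the kink where q_1/2 = q_2/2, i.e. q_2 = q_1.
Budget: p_1·q_1 + p_2·q_1 = I, so (2·p_1 + 2·p_2)·q_1 = 2·I.
Demand: q_1*(p_1,p_2,I) = 2·I/(2·p_1 + 2·p_2), q_2* = 2·I/(2·p_1 + 2·p_2).
Here 2·10 + 2·3 = 26, giving q_1* = 5.4615 and q_2* = 5.4615.
Utility at the optimum: U(5.4615, 5.4615) = 10.9231.

V = 10.9231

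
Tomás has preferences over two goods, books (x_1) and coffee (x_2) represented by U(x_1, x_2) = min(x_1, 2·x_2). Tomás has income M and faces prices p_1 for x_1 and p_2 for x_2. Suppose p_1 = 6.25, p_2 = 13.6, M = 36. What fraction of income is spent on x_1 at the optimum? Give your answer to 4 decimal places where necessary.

share on x_1 = 0.4789

Leontief preferences: the optimum is at the kink where x_1/2 = x_2/1, i.e. x_2 = (1/2)·x_1.
Budget: p_1·x_1 + p_2·(1/2)·x_1 = M, so (2·p_1 + p_2)·x_1 = 2·M.
Demand: x_1*(p_1,p_2,M) = 2·M/(2·p_1 + p_2), x_2* = M/(2·p_1 + p_2).
Here 2·6.25 + 13.6 = 26.1, giving x_1* = 2.7586 and x_2* = 1.3793.
Expenditure on x_1: 6.25·2.7586 = 17.2414; share = 0.4789.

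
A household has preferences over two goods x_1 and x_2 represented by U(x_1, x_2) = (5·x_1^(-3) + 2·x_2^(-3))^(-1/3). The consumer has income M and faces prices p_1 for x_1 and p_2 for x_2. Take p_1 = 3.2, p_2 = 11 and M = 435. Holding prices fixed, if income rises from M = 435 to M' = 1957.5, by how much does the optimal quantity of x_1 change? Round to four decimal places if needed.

Δx_1* = 158.1882

From the CES first-order condition, (5/2)·(x_2/x_1)^(4) = p_1/p_2.
Solve for the ratio: x_2/x_1 = [(2/5)·p_1/p_2]^(0.25).
With the ratio pinned down, the budget gives x_1* = M/(p_1 + p_2·(x_2/x_1)) and x_2* = (x_2/x_1)·x_1*.
Numerically x_2/x_1 = 0.584056, so x_1* = 435/(3.2 + 11·0.584056) = 45.1966.
At M' = 1957.5: x_1* = 203.3848. Change: 203.3848 − 45.1966 = 158.1882.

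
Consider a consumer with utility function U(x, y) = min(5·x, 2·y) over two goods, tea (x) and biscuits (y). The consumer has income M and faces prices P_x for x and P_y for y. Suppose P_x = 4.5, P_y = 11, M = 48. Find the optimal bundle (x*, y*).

x* = 1.5, y* = 3.75

With perfect complements, no substitution: consume in ratio x:y = 2:5.
Budget: P_x·x + P_y·(5/2)·x = M, so (2·P_x + 5·P_y)·x = 2·M.
Demand: x*(P_x,P_y,M) = 2·M/(2·P_x + 5·P_y), y* = 5·M/(2·P_x + 5·P_y).
Here 2·4.5 + 5·11 = 64, giving x* = 1.5 and y* = 3.75.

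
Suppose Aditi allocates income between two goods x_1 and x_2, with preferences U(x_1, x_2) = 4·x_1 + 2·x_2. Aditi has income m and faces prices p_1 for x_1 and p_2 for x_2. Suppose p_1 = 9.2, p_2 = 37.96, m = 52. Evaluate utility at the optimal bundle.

Perfect substitutes: compare marginal utility per dollar. 4/p_1 vs 2/p_2 → 0.4348 vs 0.0527.
x_1 gives more utility per dollar, so spend all income on x_1: x_1* = m/p_1, x_2* = 0.
Numerically: x_1* = 5.6522, x_2* = 0.
Utility at the optimum: U(5.6522, 0) = 22.6087.

V = 22.6087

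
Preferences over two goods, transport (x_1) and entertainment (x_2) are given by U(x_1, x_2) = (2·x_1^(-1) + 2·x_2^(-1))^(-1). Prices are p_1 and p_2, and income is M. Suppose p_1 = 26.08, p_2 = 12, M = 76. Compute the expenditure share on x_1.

MU_x_1 ∝ 2·x_1^(-2), MU_x_2 ∝ 2·x_2^(-2), so MRS = (x_2/x_1)^(2) = p_1/p_2.
Solve for the ratio: x_2/x_1 = [p_1/p_2]^(0.5).
Substitute x_2 = (x_2/x_1)·x_1 into the budget: x_1* = M/(p_1 + p_2·(x_2/x_1)).
Numerically x_2/x_1 = 1.474223, so x_1* = 76/(26.08 + 12·1.474223) = 1.7363 and x_2* = 1.474223·1.7363 = 2.5597.
Expenditure on x_1: 26.08·1.7363 = 45.2833; share = 0.5958.

share on x_1 = 0.5958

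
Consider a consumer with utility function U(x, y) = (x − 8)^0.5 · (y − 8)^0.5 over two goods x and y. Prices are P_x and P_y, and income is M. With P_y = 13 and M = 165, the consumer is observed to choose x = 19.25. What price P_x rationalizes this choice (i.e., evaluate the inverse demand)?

P_x = 2

This is Cobb-Douglas in (x−8, y−8): tangency gives 0.5·P_y·(y−8) = 0.5·P_x·(x−8).
Substituting into the budget: x* = 8 + 0.5·(M − 8·P_x − 8·P_y)/P_x, and y* = 8 + 0.5·(…)/P_y.
Set x* = 19.25 in the demand function and solve for P_x: P_x = 2.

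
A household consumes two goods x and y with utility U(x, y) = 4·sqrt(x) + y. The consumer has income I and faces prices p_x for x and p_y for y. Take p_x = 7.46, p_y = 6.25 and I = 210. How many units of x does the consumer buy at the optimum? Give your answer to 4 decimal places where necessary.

MU_x = 2/√x, MU_y = 1. Tangency: 2/√x = p_x/p_y.
Solve: √x = 2·p_y/p_x, so x*(p_x,p_y) = (2·p_y/p_x)², and y* = (I − p_x·x*)/p_y.
Plugging in: x* = (2·6.25/7.46)² = 2.8076.

x* = 2.8076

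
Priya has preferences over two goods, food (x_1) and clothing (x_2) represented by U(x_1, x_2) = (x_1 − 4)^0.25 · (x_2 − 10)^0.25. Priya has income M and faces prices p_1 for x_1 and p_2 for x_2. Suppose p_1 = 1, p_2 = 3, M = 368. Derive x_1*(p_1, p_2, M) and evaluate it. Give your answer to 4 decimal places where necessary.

After buying the subsistence bundle (4, 10), a share 0.5 of the remaining income goes to x_1: x_1* = 4 + 0.5·(M − 4p_1 − 10p_2)/p_1.
Discretionary income = 368 − 4·1 − 10·3 = 334; x_1* = 4 + 0.5·334/1 = 171.

x_1* = 171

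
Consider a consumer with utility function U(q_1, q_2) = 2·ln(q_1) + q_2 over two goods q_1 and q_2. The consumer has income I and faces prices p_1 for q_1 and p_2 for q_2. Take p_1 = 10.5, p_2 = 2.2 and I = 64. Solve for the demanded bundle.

q_1* = 0.419, q_2* = 27.0909

So q_1*(p_1,p_2) = 2·p_2/p_1, independent of income; and q_2* = (I − 2·p_2)/p_2.
At the given prices: q_1* = 2·2.2/10.5 = 0.419, and q_2* = 27.0909.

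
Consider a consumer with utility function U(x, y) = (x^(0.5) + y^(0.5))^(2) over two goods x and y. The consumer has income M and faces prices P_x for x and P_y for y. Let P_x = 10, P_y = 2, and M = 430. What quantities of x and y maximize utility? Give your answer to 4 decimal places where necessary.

MRS = MU_x/MU_y = (y/x)^(0.5). Set equal to P_x/P_y.
Hence y/x = (P_x/P_y)^(1/(0.5)), i.e. raised to the 2 power.
With the ratio pinned down, the budget gives x* = M/(P_x + P_y·(y/x)) and y* = (y/x)·x*.
Numerically y/x = 25, so x* = 430/(10 + 2·25) = 7.1667 and y* = 25·7.1667 = 179.1667.

x* = 7.1667, y* = 179.1667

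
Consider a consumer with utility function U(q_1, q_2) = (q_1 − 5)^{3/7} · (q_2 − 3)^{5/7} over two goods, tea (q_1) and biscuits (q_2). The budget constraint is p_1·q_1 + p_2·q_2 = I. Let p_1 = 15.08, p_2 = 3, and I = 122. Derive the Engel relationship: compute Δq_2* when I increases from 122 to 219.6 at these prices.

Δq_2* = 20.3333

MRS = (3/5)·(q_2−3)/(q_1−5). Tangency with p_1/p_2 gives q_2−3 = (5/3)·(p_1/p_2)·(q_1−5).
Substituting into the budget: q_1* = 5 + 0.375·(I − 5·p_1 − 3·p_2)/p_1, and q_2* = 3 + 0.625·(…)/p_2.
Discretionary income = 122 − 5·15.08 − 3·3 = 37.6; q_2* = 3 + 0.625·37.6/3 = 10.8333.
At I' = 219.6: q_2* = 31.1667. Change: 31.1667 − 10.8333 = 20.3333.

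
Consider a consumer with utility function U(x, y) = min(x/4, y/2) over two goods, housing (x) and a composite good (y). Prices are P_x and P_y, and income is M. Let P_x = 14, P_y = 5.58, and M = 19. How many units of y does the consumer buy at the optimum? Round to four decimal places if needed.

With perfect complements, no substitution: consume in ratio x:y = 4:2.
Budget: P_x·x + P_y·(1/2)·x = M, so (4·P_x + 2·P_y)·x = 4·M.
Demand: x*(P_x,P_y,M) = 4·M/(4·P_x + 2·P_y), y* = 2·M/(4·P_x + 2·P_y).
Here 4·14 + 2·5.58 = 67.16, giving y* = 0.5658.

y* = 0.5658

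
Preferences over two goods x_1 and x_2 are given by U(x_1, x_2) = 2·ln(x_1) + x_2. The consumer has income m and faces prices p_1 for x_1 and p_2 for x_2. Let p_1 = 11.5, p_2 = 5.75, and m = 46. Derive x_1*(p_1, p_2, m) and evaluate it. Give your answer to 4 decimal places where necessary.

Set MRS = p_1/p_2: (2/x_1)/1 = p_1/p_2.
So x_1*(p_1,p_2) = 2·p_2/p_1, independent of income; and x_2* = (m − 2·p_2)/p_2.
At the given prices: x_1* = 2·5.75/11.5 = 1.

x_1* = 1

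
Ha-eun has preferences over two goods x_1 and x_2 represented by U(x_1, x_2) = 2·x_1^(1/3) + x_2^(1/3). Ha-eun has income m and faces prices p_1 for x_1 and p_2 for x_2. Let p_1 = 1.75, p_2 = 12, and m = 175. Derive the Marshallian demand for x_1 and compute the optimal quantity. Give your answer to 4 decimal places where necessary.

x_1* = 88.1045

MRS = MU_x_1/MU_x_2 = 2·(x_2/x_1)^(2/3). Set equal to p_1/p_2.
Solve for the ratio: x_2/x_1 = [(1/2)·p_1/p_2]^(1.5).
Substitute x_2 = (x_2/x_1)·x_1 into the budget: x_1* = m/(p_1 + p_2·(x_2/x_1)).
Numerically x_2/x_1 = 0.01969, so x_1* = 175/(1.75 + 12·0.01969) = 88.1045.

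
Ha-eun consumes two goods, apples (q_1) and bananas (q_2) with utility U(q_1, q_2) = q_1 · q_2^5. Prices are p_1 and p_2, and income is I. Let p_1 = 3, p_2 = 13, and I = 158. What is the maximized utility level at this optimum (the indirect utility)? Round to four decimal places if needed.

V = 935506.9642

At p_1=3, p_2=13, I=158: q_1* = 1/6·158/3 = 8.7778, q_2* = 10.1282.
Utility at the optimum: U(8.7778, 10.1282) = 935506.9642.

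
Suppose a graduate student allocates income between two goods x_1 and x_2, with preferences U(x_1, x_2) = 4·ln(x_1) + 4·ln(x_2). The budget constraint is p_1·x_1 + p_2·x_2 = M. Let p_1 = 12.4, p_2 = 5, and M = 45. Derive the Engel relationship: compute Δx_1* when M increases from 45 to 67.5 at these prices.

The MRS is x_2/x_1. Set MRS = p_1/p_2.
So 4·p_2·x_2 = 4·p_1·x_1; combined with the budget, a share 0.5 of income goes to x_1.
Demand: x_1*(p_1,p_2,M) = 0.5·M/p_1 and x_2* = 0.5·M/p_2.
At p_1=12.4, p_2=5, M=45: x_1* = 0.5·45/12.4 = 1.8145.
At M' = 67.5: x_1* = 2.7218. Change: 2.7218 − 1.8145 = 0.9073.

Δx_1* = 0.9073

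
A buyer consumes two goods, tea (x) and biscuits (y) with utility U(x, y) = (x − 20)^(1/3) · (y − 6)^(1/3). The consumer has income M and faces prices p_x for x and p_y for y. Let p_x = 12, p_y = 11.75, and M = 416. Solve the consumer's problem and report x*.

x* = 24.3958

Let x' = x−20, y' = y−6. MRS = y'/x' = p_x/p_y.
Substituting into the budget: x* = 20 + 0.5·(M − 20·p_x − 6·p_y)/p_x, and y* = 6 + 0.5·(…)/p_y.
Discretionary income = 416 − 20·12 − 6·11.75 = 105.5; x* = 20 + 0.5·105.5/12 = 24.3958.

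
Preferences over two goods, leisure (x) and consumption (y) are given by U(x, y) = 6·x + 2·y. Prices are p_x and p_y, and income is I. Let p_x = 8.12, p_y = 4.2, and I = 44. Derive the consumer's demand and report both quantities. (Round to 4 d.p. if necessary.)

Perfect substitutes: compare marginal utility per dollar. 6/p_x vs 2/p_y → 0.7389 vs 0.4762.
x gives more utility per dollar, so spend all income on x: x* = I/p_x, y* = 0.
Numerically: x* = 5.4187, y* = 0.

x* = 5.4187, y* = 0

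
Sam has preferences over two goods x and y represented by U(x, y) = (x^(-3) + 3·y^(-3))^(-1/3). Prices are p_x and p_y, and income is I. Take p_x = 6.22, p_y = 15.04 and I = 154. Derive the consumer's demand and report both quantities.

x* = 6.9705, y* = 7.3566

MRS = MU_x/MU_y = (1/3)·(y/x)^(4). Set equal to p_x/p_y.
Solve for the ratio: y/x = [3·p_x/p_y]^(0.25).
Substitute y = (y/x)·x into the budget: x* = I/(p_x + p_y·(y/x)).
Numerically y/x = 1.055397, so x* = 154/(6.22 + 15.04·1.055397) = 6.9705 and y* = 1.055397·6.9705 = 7.3566.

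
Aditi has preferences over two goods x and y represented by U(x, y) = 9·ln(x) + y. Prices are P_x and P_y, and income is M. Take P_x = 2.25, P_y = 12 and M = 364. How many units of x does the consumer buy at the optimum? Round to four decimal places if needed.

So x*(P_x,P_y) = 9·P_y/P_x, independent of income; and y* = (M − 9·P_y)/P_y.
At the given prices: x* = 9·12/2.25 = 48.

x* = 48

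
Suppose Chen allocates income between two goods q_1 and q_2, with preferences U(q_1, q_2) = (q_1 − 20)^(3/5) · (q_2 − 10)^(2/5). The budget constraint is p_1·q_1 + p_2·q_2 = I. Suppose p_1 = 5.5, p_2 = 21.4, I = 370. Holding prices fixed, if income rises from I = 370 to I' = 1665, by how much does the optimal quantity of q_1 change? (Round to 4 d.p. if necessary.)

Δq_1* = 141.2727

This is Cobb-Douglas in (q_1−20, q_2−10): tangency gives 0.6·p_2·(q_2−10) = 0.4·p_1·(q_1−20).
Substituting into the budget: q_1* = 20 + 0.6·(I − 20·p_1 − 10·p_2)/p_1, and q_2* = 10 + 0.4·(…)/p_2.
Discretionary income = 370 − 20·5.5 − 10·21.4 = 46; q_1* = 20 + 0.6·46/5.5 = 25.0182.
At I' = 1665: q_1* = 166.2909. Change: 166.2909 − 25.0182 = 141.2727.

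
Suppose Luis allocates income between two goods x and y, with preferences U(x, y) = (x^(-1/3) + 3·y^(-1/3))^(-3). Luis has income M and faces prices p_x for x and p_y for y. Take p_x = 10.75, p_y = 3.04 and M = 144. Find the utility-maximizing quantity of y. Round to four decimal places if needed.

y* = 29.5761

MRS = MU_x/MU_y = (1/3)·(y/x)^(4/3). Set equal to p_x/p_y.
Hence y/x = (3·p_x/p_y)^(1/(4/3)), i.e. raised to the 0.75 power.
Substitute y = (y/x)·x into the budget: x* = M/(p_x + p_y·(y/x)).
Numerically y/x = 5.878169, so x* = 144/(10.75 + 3.04·5.878169) = 5.0315 and y* = 5.878169·5.0315 = 29.5761.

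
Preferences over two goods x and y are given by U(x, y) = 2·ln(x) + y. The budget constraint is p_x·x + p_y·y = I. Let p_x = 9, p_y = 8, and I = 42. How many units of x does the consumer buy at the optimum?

x* = 1.7778

MU_x = 2/x, MU_y = 1. Tangency: 2/x = p_x/p_y.
So x*(p_x,p_y) = 2·p_y/p_x, independent of income; and y* = (I − 2·p_y)/p_y.
At the given prices: x* = 2·8/9 = 1.7778.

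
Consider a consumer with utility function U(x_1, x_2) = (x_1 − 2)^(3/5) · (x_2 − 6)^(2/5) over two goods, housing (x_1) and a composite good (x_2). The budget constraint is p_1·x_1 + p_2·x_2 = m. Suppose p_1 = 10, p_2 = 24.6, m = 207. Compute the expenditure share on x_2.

share on x_2 = 0.7892

Let x_1' = x_1−2, x_2' = x_2−6. MRS = (3/2)·x_2'/x_1' = p_1/p_2.
Substituting into the budget: x_1* = 2 + 0.6·(m − 2·p_1 − 6·p_2)/p_1, and x_2* = 6 + 0.4·(…)/p_2.
Discretionary income = 207 − 2·10 − 6·24.6 = 39.4; x_1* = 2 + 0.6·39.4/10 = 4.364; x_2* = 6 + 0.4·39.4/24.6 = 6.6407.
Expenditure on x_2: 24.6·6.6407 = 163.36; share = 0.7892.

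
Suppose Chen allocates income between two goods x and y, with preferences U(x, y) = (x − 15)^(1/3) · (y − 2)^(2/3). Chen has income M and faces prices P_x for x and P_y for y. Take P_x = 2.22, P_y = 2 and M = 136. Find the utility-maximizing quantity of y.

Let x' = x−15, y' = y−2. MRS = (1/2)·y'/x' = P_x/P_y.
Substituting into the budget: x* = 15 + 1/3·(M − 15·P_x − 2·P_y)/P_x, and y* = 2 + 2/3·(…)/P_y.
Discretionary income = 136 − 15·2.22 − 2·2 = 98.7; y* = 2 + 2/3·98.7/2 = 34.9.

y* = 34.9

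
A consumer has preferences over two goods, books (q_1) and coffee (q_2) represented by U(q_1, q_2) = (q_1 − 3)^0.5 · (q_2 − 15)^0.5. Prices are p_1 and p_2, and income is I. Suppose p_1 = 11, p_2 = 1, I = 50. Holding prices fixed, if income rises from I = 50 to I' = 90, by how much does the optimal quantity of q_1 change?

Δq_1* = 1.8182

MRS = (q_2−15)/(q_1−3). Tangency with p_1/p_2 gives q_2−15 = (p_1/p_2)·(q_1−3).
Substituting into the budget: q_1* = 3 + 0.5·(I − 3·p_1 − 15·p_2)/p_1, and q_2* = 15 + 0.5·(…)/p_2.
Discretionary income = 50 − 3·11 − 15·1 = 2; q_1* = 3 + 0.5·2/11 = 3.0909.
At I' = 90: q_1* = 4.9091. Change: 4.9091 − 3.0909 = 1.8182.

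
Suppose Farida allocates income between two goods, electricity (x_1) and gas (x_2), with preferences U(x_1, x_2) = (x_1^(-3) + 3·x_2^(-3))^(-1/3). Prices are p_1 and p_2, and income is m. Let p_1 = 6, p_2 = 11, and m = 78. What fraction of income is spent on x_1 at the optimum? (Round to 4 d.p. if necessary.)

share on x_1 = 0.3254

MU_x_1 ∝ x_1^(-4), MU_x_2 ∝ 3·x_2^(-4), so MRS = (1/3)·(x_2/x_1)^(4) = p_1/p_2.
Solve for the ratio: x_2/x_1 = [3·p_1/p_2]^(0.25).
Substitute x_2 = (x_2/x_1)·x_1 into the budget: x_1* = m/(p_1 + p_2·(x_2/x_1)).
Numerically x_2/x_1 = 1.131019, so x_1* = 78/(6 + 11·1.131019) = 4.2297 and x_2* = 1.131019·4.2297 = 4.7838.
Expenditure on x_1: 6·4.2297 = 25.3779; share = 0.3254.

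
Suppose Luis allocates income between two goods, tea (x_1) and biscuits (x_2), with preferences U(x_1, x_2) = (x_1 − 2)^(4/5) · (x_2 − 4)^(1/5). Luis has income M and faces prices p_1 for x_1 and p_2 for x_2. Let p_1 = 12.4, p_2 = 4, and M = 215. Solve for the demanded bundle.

x_1* = 13.2387, x_2* = 12.71

After buying the subsistence bundle (2, 4), a share 0.8 of the remaining income goes to x_1: x_1* = 2 + 0.8·(M − 2p_1 − 4p_2)/p_1.
Discretionary income = 215 − 2·12.4 − 4·4 = 174.2; x_1* = 2 + 0.8·174.2/12.4 = 13.2387; x_2* = 4 + 0.2·174.2/4 = 12.71.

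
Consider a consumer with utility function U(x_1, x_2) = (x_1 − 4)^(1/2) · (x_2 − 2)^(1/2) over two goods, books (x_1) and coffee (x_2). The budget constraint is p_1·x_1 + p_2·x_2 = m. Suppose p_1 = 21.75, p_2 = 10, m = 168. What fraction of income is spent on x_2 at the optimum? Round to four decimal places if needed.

Substituting into the budget: x_1* = 4 + 0.5·(m − 4·p_1 − 2·p_2)/p_1, and x_2* = 2 + 0.5·(…)/p_2.
Discretionary income = 168 − 4·21.75 − 2·10 = 61; x_1* = 4 + 0.5·61/21.75 = 5.4023; x_2* = 2 + 0.5·61/10 = 5.05.
Expenditure on x_2: 10·5.05 = 50.5; share = 0.3006.

share on x_2 = 0.3006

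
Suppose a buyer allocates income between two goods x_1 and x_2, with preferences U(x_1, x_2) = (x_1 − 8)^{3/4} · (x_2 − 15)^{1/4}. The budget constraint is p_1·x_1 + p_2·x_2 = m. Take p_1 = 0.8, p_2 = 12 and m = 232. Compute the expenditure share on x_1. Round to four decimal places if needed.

share on x_1 = 0.175

MRS = 3·(x_2−15)/(x_1−8). Tangency with p_1/p_2 gives x_2−15 = (1/3)·(p_1/p_2)·(x_1−8).
After buying the subsistence bundle (8, 15), a share 0.75 of the remaining income goes to x_1: x_1* = 8 + 0.75·(m − 8p_1 − 15p_2)/p_1.
Discretionary income = 232 − 8·0.8 − 15·12 = 45.6; x_1* = 8 + 0.75·45.6/0.8 = 50.75; x_2* = 15 + 0.25·45.6/12 = 15.95.
Expenditure on x_1: 0.8·50.75 = 40.6; share = 0.175.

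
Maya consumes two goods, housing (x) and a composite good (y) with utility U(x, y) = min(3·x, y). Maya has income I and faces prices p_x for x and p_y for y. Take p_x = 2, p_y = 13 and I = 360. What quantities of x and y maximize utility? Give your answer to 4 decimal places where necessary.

With perfect complements, no substitution: consume in ratio x:y = 1:3.
Budget: p_x·x + p_y·3·x = I, so (p_x + 3·p_y)·x = I.
Demand: x*(p_x,p_y,I) = I/(p_x + 3·p_y), y* = 3·I/(p_x + 3·p_y).
Here 2 + 3·13 = 41, giving x* = 8.7805 and y* = 26.3415.

x* = 8.7805, y* = 26.3415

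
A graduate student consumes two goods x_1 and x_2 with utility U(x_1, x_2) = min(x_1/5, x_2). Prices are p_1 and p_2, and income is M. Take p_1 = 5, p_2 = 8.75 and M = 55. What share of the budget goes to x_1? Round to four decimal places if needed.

Leontief preferences: the optimum is at the kink where x_1/5 = x_2/1, i.e. x_2 = (1/5)·x_1.
Budget: p_1·x_1 + p_2·(1/5)·x_1 = M, so (5·p_1 + p_2)·x_1 = 5·M.
Demand: x_1*(p_1,p_2,M) = 5·M/(5·p_1 + p_2), x_2* = M/(5·p_1 + p_2).
Here 5·5 + 8.75 = 33.75, giving x_1* = 8.1481 and x_2* = 1.6296.
Expenditure on x_1: 5·8.1481 = 40.7407; share = 0.7407.

share on x_1 = 0.7407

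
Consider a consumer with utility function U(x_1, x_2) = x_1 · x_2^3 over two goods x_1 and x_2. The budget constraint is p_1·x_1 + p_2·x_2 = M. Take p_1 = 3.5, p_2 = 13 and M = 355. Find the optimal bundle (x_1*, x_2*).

x_1* = 25.3571, x_2* = 20.4808

The MRS is (1/3)·x_2/x_1. Set MRS = p_1/p_2.
Rearranging, p_2·x_2 = 3·p_1·x_1. Substituting into the budget gives p_1·x_1·(1 + 3) = M.
Demand: x_1*(p_1,p_2,M) = 0.25·M/p_1 and x_2* = 0.75·M/p_2.
At p_1=3.5, p_2=13, M=355: x_1* = 0.25·355/3.5 = 25.3571, x_2* = 20.4808.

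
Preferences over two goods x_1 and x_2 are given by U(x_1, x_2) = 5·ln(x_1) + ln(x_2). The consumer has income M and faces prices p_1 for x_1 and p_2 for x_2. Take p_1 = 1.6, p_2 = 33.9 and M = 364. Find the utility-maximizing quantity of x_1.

x_1* = 189.5833

Tangency: MRS = 5·x_2/x_1 = p_1/p_2.
So 5·p_2·x_2 = p_1·x_1; combined with the budget, a share 5/6 of income goes to x_1.
Demand: x_1*(p_1,p_2,M) = 5/6·M/p_1 and x_2* = 1/6·M/p_2.
At p_1=1.6, p_2=33.9, M=364: x_1* = 5/6·364/1.6 = 189.5833.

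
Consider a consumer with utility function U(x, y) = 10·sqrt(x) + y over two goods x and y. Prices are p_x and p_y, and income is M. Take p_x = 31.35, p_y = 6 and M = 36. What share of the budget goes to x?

Solve: √x = 5·p_y/p_x, so x*(p_x,p_y) = (5·p_y/p_x)², and y* = (M − p_x·x*)/p_y.
Plugging in: x* = (5·6/31.35)² = 0.9157, y* = 1.2153.
Expenditure on x: 31.35·0.9157 = 28.7081; share = 0.7974.

share on x = 0.7974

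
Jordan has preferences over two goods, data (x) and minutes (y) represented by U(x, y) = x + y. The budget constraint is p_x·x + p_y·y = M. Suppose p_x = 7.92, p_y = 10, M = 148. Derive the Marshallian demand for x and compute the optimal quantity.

Numerically: x* = 18.6869, y* = 0.

x* = 18.6869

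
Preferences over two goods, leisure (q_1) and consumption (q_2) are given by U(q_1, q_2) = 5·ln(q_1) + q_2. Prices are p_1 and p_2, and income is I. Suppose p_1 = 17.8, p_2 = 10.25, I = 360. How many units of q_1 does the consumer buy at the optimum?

MU_q_1 = 5/q_1, MU_q_2 = 1. Tangency: 5/q_1 = p_1/p_2.
So q_1*(p_1,p_2) = 5·p_2/p_1, independent of income; and q_2* = (I − 5·p_2)/p_2.
At the given prices: q_1* = 5·10.25/17.8 = 2.8792.

q_1* = 2.8792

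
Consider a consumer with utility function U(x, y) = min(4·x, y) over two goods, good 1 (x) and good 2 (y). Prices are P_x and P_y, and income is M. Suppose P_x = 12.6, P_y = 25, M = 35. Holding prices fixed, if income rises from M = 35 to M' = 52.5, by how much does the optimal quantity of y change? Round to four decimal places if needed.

Δy* = 0.6217

With perfect complements, no substitution: consume in ratio x:y = 1:4.
Budget: P_x·x + P_y·4·x = M, so (P_x + 4·P_y)·x = M.
Demand: x*(P_x,P_y,M) = M/(P_x + 4·P_y), y* = 4·M/(P_x + 4·P_y).
Here 12.6 + 4·25 = 112.6, giving y* = 1.2433.
At M' = 52.5: y* = 1.865. Change: 1.865 − 1.2433 = 0.6217.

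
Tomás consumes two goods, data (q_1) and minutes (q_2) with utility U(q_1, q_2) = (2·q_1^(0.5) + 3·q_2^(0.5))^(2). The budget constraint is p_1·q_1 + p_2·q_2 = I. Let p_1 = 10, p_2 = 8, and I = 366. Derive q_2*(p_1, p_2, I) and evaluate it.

MRS = MU_q_1/MU_q_2 = (2/3)·(q_2/q_1)^(0.5). Set equal to p_1/p_2.
Solve for the ratio: q_2/q_1 = [(3/2)·p_1/p_2]^(2).
With the ratio pinned down, the budget gives q_1* = I/(p_1 + p_2·(q_2/q_1)) and q_2* = (q_2/q_1)·q_1*.
Numerically q_2/q_1 = 3.515625, so q_1* = 366/(10 + 8·3.515625) = 9.6 and q_2* = 3.515625·9.6 = 33.75.

q_2* = 33.75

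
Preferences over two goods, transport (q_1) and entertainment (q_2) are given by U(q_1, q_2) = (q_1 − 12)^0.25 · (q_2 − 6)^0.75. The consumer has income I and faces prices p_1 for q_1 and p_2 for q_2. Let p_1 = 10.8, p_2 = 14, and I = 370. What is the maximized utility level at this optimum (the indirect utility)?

MRS = (1/3)·(q_2−6)/(q_1−12). Tangency with p_1/p_2 gives q_2−6 = 3·(p_1/p_2)·(q_1−12).
After buying the subsistence bundle (12, 6), a share 0.25 of the remaining income goes to q_1: q_1* = 12 + 0.25·(I − 12p_1 − 6p_2)/p_1.
Discretionary income = 370 − 12·10.8 − 6·14 = 156.4; q_1* = 12 + 0.25·156.4/10.8 = 15.6204; q_2* = 6 + 0.75·156.4/14 = 14.3786.
Utility at the optimum: U(15.6204, 14.3786) = 6.7931.

V = 6.7931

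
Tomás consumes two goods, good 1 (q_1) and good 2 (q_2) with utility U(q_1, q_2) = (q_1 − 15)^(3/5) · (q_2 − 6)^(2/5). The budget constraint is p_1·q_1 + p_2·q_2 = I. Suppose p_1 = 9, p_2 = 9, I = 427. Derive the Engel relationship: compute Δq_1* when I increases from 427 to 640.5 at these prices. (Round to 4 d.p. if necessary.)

This is Cobb-Douglas in (q_1−15, q_2−6): tangency gives 0.6·p_2·(q_2−6) = 0.4·p_1·(q_1−15).
Substituting into the budget: q_1* = 15 + 0.6·(I − 15·p_1 − 6·p_2)/p_1, and q_2* = 6 + 0.4·(…)/p_2.
Discretionary income = 427 − 15·9 − 6·9 = 238; q_1* = 15 + 0.6·238/9 = 30.8667.
At I' = 640.5: q_1* = 45.1. Change: 45.1 − 30.8667 = 14.2333.

Δq_1* = 14.2333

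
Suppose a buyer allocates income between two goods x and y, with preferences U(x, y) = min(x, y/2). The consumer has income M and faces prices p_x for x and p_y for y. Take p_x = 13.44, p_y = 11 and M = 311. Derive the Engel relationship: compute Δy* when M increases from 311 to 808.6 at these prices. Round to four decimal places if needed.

Δy* = 28.0813

Here 13.44 + 2·11 = 35.44, giving y* = 17.5508.
At M' = 808.6: y* = 45.6321. Change: 45.6321 − 17.5508 = 28.0813.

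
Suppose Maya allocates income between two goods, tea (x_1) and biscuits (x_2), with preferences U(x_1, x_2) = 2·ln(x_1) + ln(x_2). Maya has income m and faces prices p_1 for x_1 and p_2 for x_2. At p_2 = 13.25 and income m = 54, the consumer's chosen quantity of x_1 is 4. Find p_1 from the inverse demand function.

p_1 = 9

Tangency: MRS = 2·x_2/x_1 = p_1/p_2.
Rearranging, p_2·x_2 = (1/2)·p_1·x_1. Substituting into the budget gives p_1·x_1·(1 + (1/2)) = m.
Demand: x_1*(p_1,p_2,m) = 2/3·m/p_1 and x_2* = 1/3·m/p_2.
Set x_1* = 4 in the demand function and solve for p_1: p_1 = 9.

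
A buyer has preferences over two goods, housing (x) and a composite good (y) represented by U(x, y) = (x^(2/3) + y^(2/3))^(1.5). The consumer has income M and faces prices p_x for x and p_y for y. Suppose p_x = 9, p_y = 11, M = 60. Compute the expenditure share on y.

Substitute y = (y/x)·x into the budget: x* = M/(p_x + p_y·(y/x)).
Numerically y/x = 0.547708, so x* = 60/(9 + 11·0.547708) = 3.9934 and y* = 0.547708·3.9934 = 2.1872.
Expenditure on y: 11·2.1872 = 24.0594; share = 0.401.

share on y = 0.401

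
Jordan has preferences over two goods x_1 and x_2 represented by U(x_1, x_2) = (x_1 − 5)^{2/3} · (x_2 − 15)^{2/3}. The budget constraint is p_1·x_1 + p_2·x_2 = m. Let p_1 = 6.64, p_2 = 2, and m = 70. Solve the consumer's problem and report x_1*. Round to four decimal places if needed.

This is Cobb-Douglas in (x_1−5, x_2−15): tangency gives 2/3·p_2·(x_2−15) = 2/3·p_1·(x_1−5).
After buying the subsistence bundle (5, 15), a share 0.5 of the remaining income goes to x_1: x_1* = 5 + 0.5·(m − 5p_1 − 15p_2)/p_1.
Discretionary income = 70 − 5·6.64 − 15·2 = 6.8; x_1* = 5 + 0.5·6.8/6.64 = 5.512.

x_1* = 5.512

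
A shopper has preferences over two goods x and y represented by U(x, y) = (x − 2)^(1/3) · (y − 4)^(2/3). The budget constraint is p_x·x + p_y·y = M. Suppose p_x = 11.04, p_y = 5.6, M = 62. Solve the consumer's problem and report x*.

x* = 2.529

MRS = (1/2)·(y−4)/(x−2). Tangency with p_x/p_y gives y−4 = 2·(p_x/p_y)·(x−2).
After buying the subsistence bundle (2, 4), a share 1/3 of the remaining income goes to x: x* = 2 + 1/3·(M − 2p_x − 4p_y)/p_x.
Discretionary income = 62 − 2·11.04 − 4·5.6 = 17.52; x* = 2 + 1/3·17.52/11.04 = 2.529.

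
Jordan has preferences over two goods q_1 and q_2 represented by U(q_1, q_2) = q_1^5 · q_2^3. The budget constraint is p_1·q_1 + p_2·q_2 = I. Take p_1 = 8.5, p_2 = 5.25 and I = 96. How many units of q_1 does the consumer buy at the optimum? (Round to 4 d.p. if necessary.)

q_1* = 7.0588

Tangency: MRS = (5/3)·q_2/q_1 = p_1/p_2.
So 5·p_2·q_2 = 3·p_1·q_1; combined with the budget, a share 0.625 of income goes to q_1.
Demand: q_1*(p_1,p_2,I) = 0.625·I/p_1 and q_2* = 0.375·I/p_2.
At p_1=8.5, p_2=5.25, I=96: q_1* = 0.625·96/8.5 = 7.0588.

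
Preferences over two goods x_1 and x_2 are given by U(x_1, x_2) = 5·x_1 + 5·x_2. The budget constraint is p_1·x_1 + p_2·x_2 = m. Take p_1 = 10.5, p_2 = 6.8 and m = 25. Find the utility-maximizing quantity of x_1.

x_1* = 0

Perfect substitutes: compare marginal utility per dollar. 5/p_1 vs 5/p_2 → 0.4762 vs 0.7353.
x_2 gives more utility per dollar, so spend all income on x_2: x_2* = m/p_2, x_1* = 0.
Numerically: x_1* = 0, x_2* = 3.6765.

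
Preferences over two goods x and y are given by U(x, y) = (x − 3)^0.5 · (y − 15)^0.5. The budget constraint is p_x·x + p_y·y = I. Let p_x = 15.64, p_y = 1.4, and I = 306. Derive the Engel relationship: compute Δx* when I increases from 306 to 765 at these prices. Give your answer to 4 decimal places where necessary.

MRS = (y−15)/(x−3). Tangency with p_x/p_y gives y−15 = (p_x/p_y)·(x−3).
After buying the subsistence bundle (3, 15), a share 0.5 of the remaining income goes to x: x* = 3 + 0.5·(I − 3p_x − 15p_y)/p_x.
Discretionary income = 306 − 3·15.64 − 15·1.4 = 238.08; x* = 3 + 0.5·238.08/15.64 = 10.6113.
At I' = 765: x* = 25.2852. Change: 25.2852 − 10.6113 = 14.6739.

Δx* = 14.6739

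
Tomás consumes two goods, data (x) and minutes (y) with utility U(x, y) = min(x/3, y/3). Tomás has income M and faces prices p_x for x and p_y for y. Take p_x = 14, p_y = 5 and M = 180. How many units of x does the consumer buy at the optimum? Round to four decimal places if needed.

With perfect complements, no substitution: consume in ratio x:y = 3:3.
Budget: p_x·x + p_y·x = M, so (3·p_x + 3·p_y)·x = 3·M.
Demand: x*(p_x,p_y,M) = 3·M/(3·p_x + 3·p_y), y* = 3·M/(3·p_x + 3·p_y).
Here 3·14 + 3·5 = 57, giving x* = 9.4737.

x* = 9.4737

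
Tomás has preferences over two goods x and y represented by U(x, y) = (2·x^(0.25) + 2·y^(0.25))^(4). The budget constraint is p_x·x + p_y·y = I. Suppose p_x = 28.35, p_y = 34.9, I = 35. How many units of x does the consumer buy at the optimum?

x* = 0.6387

MU_x ∝ 2·x^(-0.75), MU_y ∝ 2·y^(-0.75), so MRS = (y/x)^(0.75) = p_x/p_y.
Solve for the ratio: y/x = [p_x/p_y]^(4/3).
Substitute y = (y/x)·x into the budget: x* = I/(p_x + p_y·(y/x)).
Numerically y/x = 0.757944, so x* = 35/(28.35 + 34.9·0.757944) = 0.6387.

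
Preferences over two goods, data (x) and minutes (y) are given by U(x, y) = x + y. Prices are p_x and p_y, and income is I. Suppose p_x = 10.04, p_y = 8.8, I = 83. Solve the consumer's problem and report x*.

x* = 0

Linear utility — the consumer picks whichever good has higher MU/price: 1/10.04 = 0.0996 vs 1/8.8 = 0.1136.
y gives more utility per dollar, so spend all income on y: y* = I/p_y, x* = 0.
Numerically: x* = 0, y* = 9.4318.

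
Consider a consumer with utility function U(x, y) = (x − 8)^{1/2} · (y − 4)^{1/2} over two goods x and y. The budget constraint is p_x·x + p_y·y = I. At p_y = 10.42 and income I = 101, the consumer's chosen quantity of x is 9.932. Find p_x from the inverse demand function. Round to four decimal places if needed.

p_x = 5

Let x' = x−8, y' = y−4. MRS = y'/x' = p_x/p_y.
After buying the subsistence bundle (8, 4), a share 0.5 of the remaining income goes to x: x* = 8 + 0.5·(I − 8p_x − 4p_y)/p_x.
Set x* = 9.932 in the demand function and solve for p_x: p_x = 5.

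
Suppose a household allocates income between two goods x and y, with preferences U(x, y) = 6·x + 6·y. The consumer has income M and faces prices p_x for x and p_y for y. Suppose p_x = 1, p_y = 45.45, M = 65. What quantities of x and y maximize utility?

x* = 65, y* = 0

Perfect substitutes: compare marginal utility per dollar. 6/p_x vs 6/p_y → 6 vs 0.132.
x gives more utility per dollar, so spend all income on x: x* = M/p_x, y* = 0.
Numerically: x* = 65, y* = 0.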